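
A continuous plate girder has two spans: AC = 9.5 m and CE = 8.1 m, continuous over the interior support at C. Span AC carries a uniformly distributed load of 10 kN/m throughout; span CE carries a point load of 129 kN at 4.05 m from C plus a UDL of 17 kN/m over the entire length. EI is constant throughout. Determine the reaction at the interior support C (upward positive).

Insert a hinge at C; M_C is the redundant, and each span becomes simply supported.
End slopes at the hinge C, treating each span as simply supported:
  span AC: UDL 10: wL³/(24EI) = 357.2/EI
  span CE: point load 129 at a = 4.05: Pab(L + b)/(6LEI) = 529/EI
  span CE: UDL 17: wL³/(24EI) = 376.4/EI
  relative rotation θ_0 = (357.2 + 905.4)/EI = 1263/EI
A unit hogging moment at C produces rotation L₁/(3EI) + L₂/(3EI) = 5.867/EI.
Slope continuity at C: θ_0 = M_C·5.867/EI, so M_C = 1263/5.867 = 215.2 kN·m (hogging).
Span AC, ΣM about A with M_C applied at C: R_C^{AC}·9.5 = 451.2 + 215.2, so R_C^{AC} = 70.16 kN and R_A = 95 − 70.16 = 24.84 kN.
Span CE, ΣM about E: R_C^{CE}·8.1 = 1080 + 215.2, so R_C^{CE} = 159.9 kN and R_E = 266.7 − 159.9 = 106.8 kN.
R_C = 70.16 + 159.9 = 230.1 kN.

R_C = 230.1 kN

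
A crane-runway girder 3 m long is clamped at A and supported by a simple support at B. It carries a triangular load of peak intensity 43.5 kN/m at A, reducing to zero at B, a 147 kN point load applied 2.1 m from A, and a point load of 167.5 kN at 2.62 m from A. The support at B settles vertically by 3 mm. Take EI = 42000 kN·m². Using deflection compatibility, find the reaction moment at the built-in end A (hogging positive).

Take the reaction at B as the redundant and release it; the primary structure is a cantilever fixed at A.
Free-end deflection of the primary structure under the applied loading (downward +):
  triangular load, peak 43.5 at the fixed end: w₀L⁴/(30EI) = 117.5/EI
  point load 147 at a = 2.1: Pa²(3L − a)/(6EI) = 745.5/EI
  point load 167.5 at a = 2.62: Pa²(3L − a)/(6EI) = 1223/EI
  δ_0 = 2086/EI
Flexibility coefficient — unit upward force at B: δ_{BB} = L³/(3EI) = 9/EI.
With EI = 42000 kN·m²: δ_0 = 0.049656 m and δ_{BB} = 0.000214 m/kN.
Compatibility — the beam at B must follow the support down by 0.003 m: δ_0 − R_B·δ_{BB} = 0.003, so R_B = (0.049656 − 0.003)/0.000214 = 217.7 kN.
Moment equilibrium about A: M_A = Σ(load moments about A) − R_B·L = 812.8 − 217.7×3 = 159.6 kN·m.

M_A = 159.6 kN·m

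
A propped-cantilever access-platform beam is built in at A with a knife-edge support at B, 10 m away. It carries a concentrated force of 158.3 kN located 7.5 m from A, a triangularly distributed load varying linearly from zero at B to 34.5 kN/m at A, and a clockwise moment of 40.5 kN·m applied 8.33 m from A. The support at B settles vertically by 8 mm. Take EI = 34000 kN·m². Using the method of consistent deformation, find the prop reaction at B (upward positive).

R_B = 139.8 kN

Release the roller at B. Primary structure: cantilever fixed at A.
Free-end deflection of the primary structure under the applied loading (downward +):
  point load 158.3 at a = 7.5: Pa²(3L − a)/(6EI) = 33391/EI
  triangular load, peak 34.5 at the fixed end: w₀L⁴/(30EI) = 11500/EI
  clockwise couple 40.5 at a = 8.33: M₀a(2L − a)/(2EI) = 1969/EI
  δ_0 = 46860/EI
Tip deflection under a unit load at B: L³/(3EI) = 333.3/EI.
With EI = 34000 kN·m²: δ_0 = 1.3782 m and δ_{BB} = 0.009804 m/kN.
Compatibility — the beam at B must follow the support down by 0.008 m: δ_0 − R_B·δ_{BB} = 0.008, so R_B = (1.3782 − 0.008)/0.009804 = 139.8 kN.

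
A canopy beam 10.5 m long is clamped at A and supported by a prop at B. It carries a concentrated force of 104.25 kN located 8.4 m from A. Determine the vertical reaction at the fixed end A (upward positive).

R_A = 30.86 kN

Remove the prop at B; the released (primary) structure is a cantilever built in at A.
Free-end deflection of the primary structure under the applied loading (downward +):
  point load 104.25 at a = 8.4: Pa²(3L − a)/(6EI) = 28320/EI
Flexibility coefficient — unit upward force at B: δ_{BB} = L³/(3EI) = 385.9/EI.
The prop prevents deflection at B: R_B = δ_0/δ_{BB} = 28320/385.9 = 73.39 kN.
Vertical equilibrium: R_A = ΣP − R_B = 104.2 − 73.39 = 30.86 kN.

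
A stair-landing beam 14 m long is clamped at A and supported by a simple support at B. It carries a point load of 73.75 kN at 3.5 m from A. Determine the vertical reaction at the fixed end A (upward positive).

Choose R_B as the redundant. The primary structure is the cantilever fixed at A.
Deflection at B on the released cantilever, summing each load's contribution:
  point load 73.75 at a = 3.5: Pa²(3L − a)/(6EI) = 5797/EI
Tip deflection under a unit load at B: L³/(3EI) = 914.7/EI.
The prop prevents deflection at B: R_B = δ_0/δ_{BB} = 5797/914.7 = 6.338 kN.
Vertical equilibrium: R_A = ΣP − R_B = 73.75 − 6.338 = 67.41 kN.

R_A = 67.41 kN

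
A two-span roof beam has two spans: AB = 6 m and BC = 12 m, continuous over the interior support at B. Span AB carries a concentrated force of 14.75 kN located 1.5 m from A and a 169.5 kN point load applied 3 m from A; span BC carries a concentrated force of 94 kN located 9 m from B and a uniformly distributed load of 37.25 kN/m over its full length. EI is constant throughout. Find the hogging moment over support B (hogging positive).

Insert a hinge at B; M_B is the redundant, and each span becomes simply supported.
Discontinuity in slope at B on the released structure — sum the simple-span end rotations:
  span AB: point load 14.75 at a = 1.5: Pab(L + a)/(6LEI) = 20.74/EI
  span AB: point load 169.5 at a = 3: Pab(L + a)/(6LEI) = 381.4/EI
  span BC: point load 94 at a = 9: Pab(L + b)/(6LEI) = 528.8/EI
  span BC: UDL 37.25: wL³/(24EI) = 2682/EI
  relative rotation θ_0 = (402.1 + 3211)/EI = 3613/EI
A unit hogging moment at B produces rotation L₁/(3EI) + L₂/(3EI) = 6/EI.
Slope continuity at B: θ_0 = M_B·6/EI, so M_B = 3613/6 = 602.1 kN·m (hogging).

M_B = 602.1 kN·m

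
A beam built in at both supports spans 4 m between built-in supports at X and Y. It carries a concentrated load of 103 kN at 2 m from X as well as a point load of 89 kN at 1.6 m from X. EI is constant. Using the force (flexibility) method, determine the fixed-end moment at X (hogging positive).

Take the two fixed-end moments M_X, M_Y as redundants; the released structure is the simple span XY.
End rotations of the released simple span under the applied load (×1/EI):
  at X: point load 103 at a = 2: Pab(L + b)/(6LEI) = 103/EI
  at Y: point load 103 at a = 2: Pab(L + a)/(6LEI) = 103/EI
  at X: point load 89 at a = 1.6: Pab(L + b)/(6LEI) = 91.14/EI
  at Y: point load 89 at a = 1.6: Pab(L + a)/(6LEI) = 79.74/EI
  θ_X0 = 194.1/EI,  θ_Y0 = 182.7/EI
Flexibility coefficients: a unit moment at one end gives L/(3EI) there and L/(6EI) at the far end, so f₁₁ = f₂₂ = 1.333/EI and f₁₂ = f₂₁ = 0.6667/EI.
Compatibility — zero rotation at each built-in end:
  1.333 M_X + 0.6667 M_Y = 194.1
  0.6667 M_X + 1.333 M_Y = 182.7
Solving the pair gives M_X = 102.8 kN·m and M_Y = 85.68 kN·m (hogging).

M_X = 102.8 kN·m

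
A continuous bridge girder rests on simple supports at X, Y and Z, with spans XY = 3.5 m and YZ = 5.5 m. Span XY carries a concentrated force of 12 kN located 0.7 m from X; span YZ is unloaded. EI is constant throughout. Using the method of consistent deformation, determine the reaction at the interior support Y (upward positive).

R_Y = 3.133 kN

Insert a hinge at Y; M_Y is the redundant, and each span becomes simply supported.
Discontinuity in slope at Y on the released structure — sum the simple-span end rotations:
  span XY: point load 12 at a = 0.7: Pab(L + a)/(6LEI) = 4.704/EI
  relative rotation θ_0 = (4.704 + 0)/EI = 4.704/EI
A unit hogging moment at Y produces rotation L₁/(3EI) + L₂/(3EI) = 3/EI.
Slope continuity at Y: θ_0 = M_Y·3/EI, so M_Y = 4.704/3 = 1.568 kN·m (hogging).
Span XY, ΣM about X with M_Y applied at Y: R_Y^{XY}·3.5 = 8.4 + 1.568, so R_Y^{XY} = 2.848 kN and R_X = 12 − 2.848 = 9.152 kN.
Span YZ, ΣM about Z: R_Y^{YZ}·5.5 = 0 + 1.568, so R_Y^{YZ} = 0.2851 kN and R_Z = 0 − 0.2851 = -0.2851 kN.
R_Y = 2.848 + 0.2851 = 3.133 kN.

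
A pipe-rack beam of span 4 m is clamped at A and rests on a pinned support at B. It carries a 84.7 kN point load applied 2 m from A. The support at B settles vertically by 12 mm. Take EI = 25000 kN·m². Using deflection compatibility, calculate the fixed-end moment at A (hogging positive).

Take the reaction at B as the redundant and release it; the primary structure is a cantilever fixed at A.
Primary-structure tip deflection at B by superposition:
  point load 84.7 at a = 2: Pa²(3L − a)/(6EI) = 564.7/EI
Flexibility coefficient — unit upward force at B: δ_{BB} = L³/(3EI) = 21.33/EI.
With EI = 25000 kN·m²: δ_0 = 0.022587 m and δ_{BB} = 0.000853 m/kN.
Compatibility — the beam at B must follow the support down by 0.012 m: δ_0 − R_B·δ_{BB} = 0.012, so R_B = (0.022587 − 0.012)/0.000853 = 12.41 kN.
Moment equilibrium about A: M_A = Σ(load moments about A) − R_B·L = 169.4 − 12.41×4 = 119.8 kN·m.

M_A = 119.8 kN·m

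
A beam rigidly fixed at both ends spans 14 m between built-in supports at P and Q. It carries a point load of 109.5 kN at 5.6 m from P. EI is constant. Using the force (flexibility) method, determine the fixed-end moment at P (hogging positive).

Take the two fixed-end moments M_P, M_Q as redundants; the released structure is the simple span PQ.
Simple-span end rotations at P and Q under the given loads:
  at P: point load 109.5 at a = 5.6: Pab(L + b)/(6LEI) = 1374/EI
  at Q: point load 109.5 at a = 5.6: Pab(L + a)/(6LEI) = 1202/EI
  θ_P0 = 1374/EI,  θ_Q0 = 1202/EI
Flexibility coefficients: a unit moment at one end gives L/(3EI) there and L/(6EI) at the far end, so f₁₁ = f₂₂ = 4.667/EI and f₁₂ = f₂₁ = 2.333/EI.
Compatibility — zero rotation at each built-in end:
  4.667 M_P + 2.333 M_Q = 1374
  2.333 M_P + 4.667 M_Q = 1202
Solving the pair gives M_P = 220.8 kN·m and M_Q = 147.2 kN·m (hogging).

M_P = 220.8 kN·m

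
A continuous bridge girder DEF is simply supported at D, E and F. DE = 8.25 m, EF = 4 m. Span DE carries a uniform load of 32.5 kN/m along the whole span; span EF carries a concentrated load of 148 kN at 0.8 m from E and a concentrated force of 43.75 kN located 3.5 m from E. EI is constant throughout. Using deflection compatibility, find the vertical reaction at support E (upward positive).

R_E = 338.7 kN

Take M_E as the redundant. Released structure: two simple spans DE and EF with a hinge at E.
Discontinuity in slope at E on the released structure — sum the simple-span end rotations:
  span DE: UDL 32.5: wL³/(24EI) = 760.4/EI
  span EF: point load 148 at a = 0.8: Pab(L + b)/(6LEI) = 113.7/EI
  span EF: point load 43.75 at a = 3.5: Pab(L + b)/(6LEI) = 14.36/EI
  relative rotation θ_0 = (760.4 + 128)/EI = 888.4/EI
A unit hogging moment at E produces rotation L₁/(3EI) + L₂/(3EI) = 4.083/EI.
Compatibility: M_E·(L₁+L₂)/(3EI) = θ_0, giving M_E = 217.6 kN·m (hogging).
Span DE, ΣM about D with M_E applied at E: R_E^{DE}·8.25 = 1106 + 217.6, so R_E^{DE} = 160.4 kN and R_D = 268.1 − 160.4 = 107.7 kN.
Span EF, ΣM about F: R_E^{EF}·4 = 495.5 + 217.6, so R_E^{EF} = 178.3 kN and R_F = 191.8 − 178.3 = 13.49 kN.
R_E = 160.4 + 178.3 = 338.7 kN.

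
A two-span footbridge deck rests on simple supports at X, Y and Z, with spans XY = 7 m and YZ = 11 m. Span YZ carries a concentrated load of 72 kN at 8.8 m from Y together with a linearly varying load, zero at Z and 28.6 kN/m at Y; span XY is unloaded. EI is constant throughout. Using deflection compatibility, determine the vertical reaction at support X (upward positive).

Release continuity at Y by inserting a hinge; the redundant is the internal moment M_Y. The primary structure is two simply-supported spans XY and YZ.
Discontinuity in slope at Y on the released structure — sum the simple-span end rotations:
  span YZ: point load 72 at a = 8.8: Pab(L + b)/(6LEI) = 278.8/EI
  span YZ: triangular load, peak 28.6: w₀L³/(45EI) = 845.9/EI
  relative rotation θ_0 = (0 + 1125)/EI = 1125/EI
A unit hogging moment at Y produces rotation L₁/(3EI) + L₂/(3EI) = 6/EI.
Slope continuity at Y: θ_0 = M_Y·6/EI, so M_Y = 1125/6 = 187.5 kN·m (hogging).
Span XY, ΣM about X with M_Y applied at Y: R_Y^{XY}·7 = 0 + 187.5, so R_Y^{XY} = 26.78 kN and R_X = 0 − 26.78 = -26.78 kN.

R_X = -26.78 kN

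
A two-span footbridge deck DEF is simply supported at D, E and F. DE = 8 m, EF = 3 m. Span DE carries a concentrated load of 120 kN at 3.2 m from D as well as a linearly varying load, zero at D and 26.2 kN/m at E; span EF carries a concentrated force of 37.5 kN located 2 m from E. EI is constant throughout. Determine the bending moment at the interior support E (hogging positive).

M_E = 203.1 kN·m

Insert a hinge at E; M_E is the redundant, and each span becomes simply supported.
Rotations at E on the released spans (each span's end-slope, ×1/EI):
  span DE: point load 120 at a = 3.2: Pab(L + a)/(6LEI) = 430.1/EI
  span DE: triangular load, peak 26.2: w₀L³/(45EI) = 298.1/EI
  span EF: point load 37.5 at a = 2: Pab(L + b)/(6LEI) = 16.67/EI
  relative rotation θ_0 = (728.2 + 16.67)/EI = 744.8/EI
A unit hogging moment at E produces rotation L₁/(3EI) + L₂/(3EI) = 3.667/EI.
Slope continuity at E: θ_0 = M_E·3.667/EI, so M_E = 744.8/3.667 = 203.1 kN·m (hogging).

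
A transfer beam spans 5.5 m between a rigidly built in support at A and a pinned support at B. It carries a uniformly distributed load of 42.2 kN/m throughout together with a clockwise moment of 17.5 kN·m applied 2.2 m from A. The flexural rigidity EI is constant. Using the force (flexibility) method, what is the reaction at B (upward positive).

Take the reaction at B as the redundant and release it; the primary structure is a cantilever fixed at A.
Primary-structure tip deflection at B by superposition:
  UDL 42.2: wL⁴/(8EI) = 4827/EI
  clockwise couple 17.5 at a = 2.2: M₀a(2L − a)/(2EI) = 169.4/EI
  δ_0 = 4996/EI
Flexibility coefficient — unit upward force at B: δ_{BB} = L³/(3EI) = 55.46/EI.
The prop prevents deflection at B: R_B = δ_0/δ_{BB} = 4996/55.46 = 90.09 kN.

R_B = 90.09 kN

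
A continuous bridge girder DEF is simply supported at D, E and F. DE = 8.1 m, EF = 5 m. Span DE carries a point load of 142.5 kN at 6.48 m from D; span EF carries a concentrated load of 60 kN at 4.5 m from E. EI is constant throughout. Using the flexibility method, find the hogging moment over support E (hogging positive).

Insert a hinge at E; M_E is the redundant, and each span becomes simply supported.
Discontinuity in slope at E on the released structure — sum the simple-span end rotations:
  span DE: point load 142.5 at a = 6.48: Pab(L + a)/(6LEI) = 448.8/EI
  span EF: point load 60 at a = 4.5: Pab(L + b)/(6LEI) = 24.75/EI
  relative rotation θ_0 = (448.8 + 24.75)/EI = 473.5/EI
A unit hogging moment at E produces rotation L₁/(3EI) + L₂/(3EI) = 4.367/EI.
Compatibility: M_E·(L₁+L₂)/(3EI) = θ_0, giving M_E = 108.4 kN·m (hogging).

M_E = 108.4 kN·m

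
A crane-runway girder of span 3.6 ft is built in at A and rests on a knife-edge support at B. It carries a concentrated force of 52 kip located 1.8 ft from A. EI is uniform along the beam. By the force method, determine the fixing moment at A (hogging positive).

M_A = 35.1 kip·ft

Choose R_B as the redundant. The primary structure is the cantilever fixed at A.
Primary-structure tip deflection at B by superposition:
  point load 52 at a = 1.8: Pa²(3L − a)/(6EI) = 252.7/EI
Tip deflection under a unit load at B: L³/(3EI) = 15.55/EI.
Compatibility at B: δ_0 − R_B·δ_{BB} = 0, so R_B = 252.7/15.55 = 16.25 kip.
Moment equilibrium about A: M_A = Σ(load moments about A) − R_B·L = 93.6 − 16.25×3.6 = 35.1 kip·ft.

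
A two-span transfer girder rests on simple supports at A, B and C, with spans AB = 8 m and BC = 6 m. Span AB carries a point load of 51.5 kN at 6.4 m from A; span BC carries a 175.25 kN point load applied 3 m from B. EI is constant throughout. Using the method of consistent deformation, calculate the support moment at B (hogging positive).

M_B = 118.4 kN·m

Release continuity at B by inserting a hinge; the redundant is the internal moment M_B. The primary structure is two simply-supported spans AB and BC.
Rotations at B on the released spans (each span's end-slope, ×1/EI):
  span AB: point load 51.5 at a = 6.4: Pab(L + a)/(6LEI) = 158.2/EI
  span BC: point load 175.25 at a = 3: Pab(L + b)/(6LEI) = 394.3/EI
  relative rotation θ_0 = (158.2 + 394.3)/EI = 552.5/EI
A unit hogging moment at B produces rotation L₁/(3EI) + L₂/(3EI) = 4.667/EI.
Slope continuity at B: θ_0 = M_B·4.667/EI, so M_B = 552.5/4.667 = 118.4 kN·m (hogging).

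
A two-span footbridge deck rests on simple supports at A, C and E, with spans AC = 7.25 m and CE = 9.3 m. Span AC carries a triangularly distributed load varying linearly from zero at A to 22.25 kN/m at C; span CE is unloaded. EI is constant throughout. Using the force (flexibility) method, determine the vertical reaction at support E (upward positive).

Insert a hinge at C; M_C is the redundant, and each span becomes simply supported.
Discontinuity in slope at C on the released structure — sum the simple-span end rotations:
  span AC: triangular load, peak 22.25: w₀L³/(45EI) = 188.4/EI
  relative rotation θ_0 = (188.4 + 0)/EI = 188.4/EI
A unit hogging moment at C produces rotation L₁/(3EI) + L₂/(3EI) = 5.517/EI.
Slope continuity at C: θ_0 = M_C·5.517/EI, so M_C = 188.4/5.517 = 34.16 kN·m (hogging).
Span CE, ΣM about E: R_C^{CE}·9.3 = 0 + 34.16, so R_C^{CE} = 3.673 kN and R_E = 0 − 3.673 = -3.673 kN.

R_E = -3.673 kN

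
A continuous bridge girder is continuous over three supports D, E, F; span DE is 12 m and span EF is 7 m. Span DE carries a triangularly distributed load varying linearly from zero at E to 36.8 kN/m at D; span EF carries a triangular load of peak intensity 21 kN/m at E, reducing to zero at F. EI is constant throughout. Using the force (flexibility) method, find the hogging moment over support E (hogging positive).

M_E = 220.5 kN·m

Take M_E as the redundant. Released structure: two simple spans DE and EF with a hinge at E.
Rotations at E on the released spans (each span's end-slope, ×1/EI):
  span DE: triangular load, peak 36.8: 7w₀L³/(360EI) = 1236/EI
  span EF: triangular load, peak 21: w₀L³/(45EI) = 160.1/EI
  relative rotation θ_0 = (1236 + 160.1)/EI = 1397/EI
A unit hogging moment at E produces rotation L₁/(3EI) + L₂/(3EI) = 6.333/EI.
Slope continuity at E: θ_0 = M_E·6.333/EI, so M_E = 1397/6.333 = 220.5 kN·m (hogging).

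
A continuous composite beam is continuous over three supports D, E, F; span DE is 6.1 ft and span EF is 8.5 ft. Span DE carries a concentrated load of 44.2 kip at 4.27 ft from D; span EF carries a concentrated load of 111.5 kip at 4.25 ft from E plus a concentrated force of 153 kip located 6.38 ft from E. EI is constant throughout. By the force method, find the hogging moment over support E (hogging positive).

Insert a hinge at E; M_E is the redundant, and each span becomes simply supported.
Discontinuity in slope at E on the released structure — sum the simple-span end rotations:
  span DE: point load 44.2 at a = 4.27: Pab(L + a)/(6LEI) = 97.86/EI
  span EF: point load 111.5 at a = 4.25: Pab(L + b)/(6LEI) = 503.5/EI
  span EF: point load 153 at a = 6.38: Pab(L + b)/(6LEI) = 430.9/EI
  relative rotation θ_0 = (97.86 + 934.4)/EI = 1032/EI
A unit hogging moment at E produces rotation L₁/(3EI) + L₂/(3EI) = 4.867/EI.
Slope continuity at E: θ_0 = M_E·4.867/EI, so M_E = 1032/4.867 = 212.1 kip·ft (hogging).

M_E = 212.1 kip·ft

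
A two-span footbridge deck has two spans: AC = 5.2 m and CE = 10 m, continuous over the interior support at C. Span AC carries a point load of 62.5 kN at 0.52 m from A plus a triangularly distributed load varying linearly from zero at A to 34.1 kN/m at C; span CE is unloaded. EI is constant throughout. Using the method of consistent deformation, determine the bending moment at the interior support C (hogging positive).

Release continuity at C by inserting a hinge; the redundant is the internal moment M_C. The primary structure is two simply-supported spans AC and CE.
Rotations at C on the released spans (each span's end-slope, ×1/EI):
  span AC: point load 62.5 at a = 0.52: Pab(L + a)/(6LEI) = 27.89/EI
  span AC: triangular load, peak 34.1: w₀L³/(45EI) = 106.5/EI
  relative rotation θ_0 = (134.4 + 0)/EI = 134.4/EI
A unit hogging moment at C produces rotation L₁/(3EI) + L₂/(3EI) = 5.067/EI.
Slope continuity at C: θ_0 = M_C·5.067/EI, so M_C = 134.4/5.067 = 26.53 kN·m (hogging).

M_C = 26.53 kN·m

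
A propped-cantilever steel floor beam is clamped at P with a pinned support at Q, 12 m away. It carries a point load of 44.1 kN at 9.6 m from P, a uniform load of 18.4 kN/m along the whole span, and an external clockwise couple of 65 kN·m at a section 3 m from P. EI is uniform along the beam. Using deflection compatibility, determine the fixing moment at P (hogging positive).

Release the roller at Q. Primary structure: cantilever fixed at P.
Downward deflection at the released point Q due to the loads:
  point load 44.1 at a = 9.6: Pa²(3L − a)/(6EI) = 17883/EI
  UDL 18.4: wL⁴/(8EI) = 47693/EI
  clockwise couple 65 at a = 3: M₀a(2L − a)/(2EI) = 2048/EI
  δ_0 = 67623/EI
Tip deflection under a unit load at Q: L³/(3EI) = 576/EI.
The prop prevents deflection at Q: R_Q = δ_0/δ_{QQ} = 67623/576 = 117.4 kN.
Moment equilibrium about P: M_P = Σ(load moments about P) − R_Q·L = 1813 − 117.4×12 = 404.3 kN·m.

M_P = 404.3 kN·m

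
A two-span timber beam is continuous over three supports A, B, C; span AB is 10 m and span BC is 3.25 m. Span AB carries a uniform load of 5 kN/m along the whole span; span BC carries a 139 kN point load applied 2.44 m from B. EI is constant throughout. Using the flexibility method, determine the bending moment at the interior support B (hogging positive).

Take M_B as the redundant. Released structure: two simple spans AB and BC with a hinge at B.
Discontinuity in slope at B on the released structure — sum the simple-span end rotations:
  span AB: UDL 5: wL³/(24EI) = 208.3/EI
  span BC: point load 139 at a = 2.44: Pab(L + b)/(6LEI) = 57.2/EI
  relative rotation θ_0 = (208.3 + 57.2)/EI = 265.5/EI
A unit hogging moment at B produces rotation L₁/(3EI) + L₂/(3EI) = 4.417/EI.
Compatibility: M_B·(L₁+L₂)/(3EI) = θ_0, giving M_B = 60.12 kN·m (hogging).

M_B = 60.12 kN·m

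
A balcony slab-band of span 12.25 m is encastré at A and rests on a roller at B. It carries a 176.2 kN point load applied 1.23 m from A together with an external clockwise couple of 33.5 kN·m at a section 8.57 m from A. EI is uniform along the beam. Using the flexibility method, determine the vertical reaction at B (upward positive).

Take the reaction at B as the redundant and release it; the primary structure is a cantilever fixed at A.
Free-end deflection of the primary structure under the applied loading (downward +):
  point load 176.2 at a = 1.23: Pa²(3L − a)/(6EI) = 1578/EI
  clockwise couple 33.5 at a = 8.57: M₀a(2L − a)/(2EI) = 2287/EI
  δ_0 = 3865/EI
Tip deflection under a unit load at B: L³/(3EI) = 612.8/EI.
The prop prevents deflection at B: R_B = δ_0/δ_{BB} = 3865/612.8 = 6.307 kN.

R_B = 6.307 kN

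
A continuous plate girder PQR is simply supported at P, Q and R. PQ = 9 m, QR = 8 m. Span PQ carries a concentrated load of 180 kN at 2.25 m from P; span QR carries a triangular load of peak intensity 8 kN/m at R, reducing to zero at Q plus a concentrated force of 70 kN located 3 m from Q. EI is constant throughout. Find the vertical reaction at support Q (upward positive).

R_Q = 138.3 kN

Insert a hinge at Q; M_Q is the redundant, and each span becomes simply supported.
Discontinuity in slope at Q on the released structure — sum the simple-span end rotations:
  span PQ: point load 180 at a = 2.25: Pab(L + a)/(6LEI) = 569.5/EI
  span QR: triangular load, peak 8: 7w₀L³/(360EI) = 79.64/EI
  span QR: point load 70 at a = 3: Pab(L + b)/(6LEI) = 284.4/EI
  relative rotation θ_0 = (569.5 + 364)/EI = 933.6/EI
A unit hogging moment at Q produces rotation L₁/(3EI) + L₂/(3EI) = 5.667/EI.
Slope continuity at Q: θ_0 = M_Q·5.667/EI, so M_Q = 933.6/5.667 = 164.7 kN·m (hogging).
Span PQ, ΣM about P with M_Q applied at Q: R_Q^{PQ}·9 = 405 + 164.7, so R_Q^{PQ} = 63.3 kN and R_P = 180 − 63.3 = 116.7 kN.
Span QR, ΣM about R: R_Q^{QR}·8 = 435.3 + 164.7, so R_Q^{QR} = 75.01 kN and R_R = 102 − 75.01 = 26.99 kN.
R_Q = 63.3 + 75.01 = 138.3 kN.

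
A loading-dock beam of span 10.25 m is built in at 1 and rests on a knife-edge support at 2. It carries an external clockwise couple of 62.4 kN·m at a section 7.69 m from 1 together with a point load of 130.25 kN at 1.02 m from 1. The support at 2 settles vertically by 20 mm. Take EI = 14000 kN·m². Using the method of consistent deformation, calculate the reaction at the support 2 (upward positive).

R_2 = 9.653 kN

Choose R_2 as the redundant. The primary structure is the cantilever fixed at 1.
Downward deflection at the released point 2 due to the loads:
  clockwise couple 62.4 at a = 7.69: M₀a(2L − a)/(2EI) = 3073/EI
  point load 130.25 at a = 1.02: Pa²(3L − a)/(6EI) = 671.5/EI
  δ_0 = 3745/EI
Flexibility coefficient — unit upward force at 2: δ_{22} = L³/(3EI) = 359/EI.
With EI = 14000 kN·m²: δ_0 = 0.2675 m and δ_{22} = 0.02564 m/kN.
Compatibility — the beam at 2 must follow the support down by 0.02 m: δ_0 − R_2·δ_{22} = 0.02, so R_2 = (0.2675 − 0.02)/0.02564 = 9.653 kN.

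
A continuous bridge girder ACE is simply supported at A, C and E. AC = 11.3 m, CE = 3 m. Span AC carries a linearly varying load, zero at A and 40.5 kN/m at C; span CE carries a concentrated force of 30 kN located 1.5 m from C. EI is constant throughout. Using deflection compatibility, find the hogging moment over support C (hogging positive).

M_C = 276 kN·m

Insert a hinge at C; M_C is the redundant, and each span becomes simply supported.
Rotations at C on the released spans (each span's end-slope, ×1/EI):
  span AC: triangular load, peak 40.5: w₀L³/(45EI) = 1299/EI
  span CE: point load 30 at a = 1.5: Pab(L + b)/(6LEI) = 16.88/EI
  relative rotation θ_0 = (1299 + 16.88)/EI = 1315/EI
A unit hogging moment at C produces rotation L₁/(3EI) + L₂/(3EI) = 4.767/EI.
Slope continuity at C: θ_0 = M_C·4.767/EI, so M_C = 1315/4.767 = 276 kN·m (hogging).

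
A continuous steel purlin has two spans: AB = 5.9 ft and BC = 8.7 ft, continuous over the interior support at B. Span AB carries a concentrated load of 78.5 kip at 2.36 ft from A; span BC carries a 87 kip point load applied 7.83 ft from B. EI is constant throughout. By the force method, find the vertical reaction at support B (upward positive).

Insert a hinge at B; M_B is the redundant, and each span becomes simply supported.
Discontinuity in slope at B on the released structure — sum the simple-span end rotations:
  span AB: point load 78.5 at a = 2.36: Pab(L + a)/(6LEI) = 153/EI
  span BC: point load 87 at a = 7.83: Pab(L + b)/(6LEI) = 108.7/EI
  relative rotation θ_0 = (153 + 108.7)/EI = 261.7/EI
A unit hogging moment at B produces rotation L₁/(3EI) + L₂/(3EI) = 4.867/EI.
Compatibility: M_B·(L₁+L₂)/(3EI) = θ_0, giving M_B = 53.77 kip·ft (hogging).
Span AB, ΣM about A with M_B applied at B: R_B^{AB}·5.9 = 185.3 + 53.77, so R_B^{AB} = 40.51 kip and R_A = 78.5 − 40.51 = 37.99 kip.
Span BC, ΣM about C: R_B^{BC}·8.7 = 75.69 + 53.77, so R_B^{BC} = 14.88 kip and R_C = 87 − 14.88 = 72.12 kip.
R_B = 40.51 + 14.88 = 55.39 kip.

R_B = 55.39 kip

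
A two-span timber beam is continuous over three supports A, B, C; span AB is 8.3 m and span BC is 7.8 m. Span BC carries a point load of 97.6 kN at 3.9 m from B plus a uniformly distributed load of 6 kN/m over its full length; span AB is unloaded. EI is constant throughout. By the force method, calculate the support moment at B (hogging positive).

Release continuity at B by inserting a hinge; the redundant is the internal moment M_B. The primary structure is two simply-supported spans AB and BC.
Rotations at B on the released spans (each span's end-slope, ×1/EI):
  span BC: point load 97.6 at a = 3.9: Pab(L + b)/(6LEI) = 371.1/EI
  span BC: UDL 6: wL³/(24EI) = 118.6/EI
  relative rotation θ_0 = (0 + 489.8)/EI = 489.8/EI
A unit hogging moment at B produces rotation L₁/(3EI) + L₂/(3EI) = 5.367/EI.
Compatibility: M_B·(L₁+L₂)/(3EI) = θ_0, giving M_B = 91.26 kN·m (hogging).

M_B = 91.26 kN·m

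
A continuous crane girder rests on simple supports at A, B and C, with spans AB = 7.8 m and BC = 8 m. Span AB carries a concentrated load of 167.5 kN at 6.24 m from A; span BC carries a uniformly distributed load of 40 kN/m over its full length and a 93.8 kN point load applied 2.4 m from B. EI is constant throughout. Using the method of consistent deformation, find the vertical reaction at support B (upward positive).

Insert a hinge at B; M_B is the redundant, and each span becomes simply supported.
Rotations at B on the released spans (each span's end-slope, ×1/EI):
  span AB: point load 167.5 at a = 6.24: Pab(L + a)/(6LEI) = 489.2/EI
  span BC: UDL 40: wL³/(24EI) = 853.3/EI
  span BC: point load 93.8 at a = 2.4: Pab(L + b)/(6LEI) = 357.2/EI
  relative rotation θ_0 = (489.2 + 1211)/EI = 1700/EI
A unit hogging moment at B produces rotation L₁/(3EI) + L₂/(3EI) = 5.267/EI.
Slope continuity at B: θ_0 = M_B·5.267/EI, so M_B = 1700/5.267 = 322.7 kN·m (hogging).
Span AB, ΣM about A with M_B applied at B: R_B^{AB}·7.8 = 1045 + 322.7, so R_B^{AB} = 175.4 kN and R_A = 167.5 − 175.4 = -7.875 kN.
Span BC, ΣM about C: R_B^{BC}·8 = 1805 + 322.7, so R_B^{BC} = 266 kN and R_C = 413.8 − 266 = 147.8 kN.
R_B = 175.4 + 266 = 441.4 kN.

R_B = 441.4 kN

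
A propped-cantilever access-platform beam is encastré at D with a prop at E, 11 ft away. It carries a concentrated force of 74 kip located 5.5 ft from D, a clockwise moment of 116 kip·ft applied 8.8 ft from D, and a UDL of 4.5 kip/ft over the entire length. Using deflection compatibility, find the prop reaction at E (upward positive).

Take the reaction at E as the redundant and release it; the primary structure is a cantilever fixed at D.
Downward deflection at the released point E due to the loads:
  point load 74 at a = 5.5: Pa²(3L − a)/(6EI) = 10260/EI
  clockwise couple 116 at a = 8.8: M₀a(2L − a)/(2EI) = 6737/EI
  UDL 4.5: wL⁴/(8EI) = 8236/EI
  δ_0 = 25233/EI
Flexibility coefficient — unit upward force at E: δ_{EE} = L³/(3EI) = 443.7/EI.
The prop prevents deflection at E: R_E = δ_0/δ_{EE} = 25233/443.7 = 56.87 kip.

R_E = 56.87 kip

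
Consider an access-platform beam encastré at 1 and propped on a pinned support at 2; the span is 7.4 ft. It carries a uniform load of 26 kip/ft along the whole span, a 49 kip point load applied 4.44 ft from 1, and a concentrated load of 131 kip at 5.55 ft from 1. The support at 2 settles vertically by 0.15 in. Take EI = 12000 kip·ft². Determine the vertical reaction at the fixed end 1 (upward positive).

Release the roller at 2. Primary structure: cantilever fixed at 1.
Deflection at 2 on the released cantilever, summing each load's contribution:
  UDL 26: wL⁴/(8EI) = 9746/EI
  point load 49 at a = 4.44: Pa²(3L − a)/(6EI) = 2859/EI
  point load 131 at a = 5.55: Pa²(3L − a)/(6EI) = 11197/EI
  δ_0 = 23802/EI
Flexibility coefficient — unit upward force at 2: δ_{22} = L³/(3EI) = 135.1/EI.
With EI = 12000 kip·ft²: δ_0 = 1.9835 ft and δ_{22} = 0.011256 ft/kip.
Compatibility — the beam at 2 must follow the support down by 0.0125 ft: δ_0 − R_2·δ_{22} = 0.0125, so R_2 = (1.9835 − 0.0125)/0.011256 = 175.1 kip.
Vertical equilibrium: R_1 = ΣP − R_2 = 372.4 − 175.1 = 197.3 kip.

R_1 = 197.3 kip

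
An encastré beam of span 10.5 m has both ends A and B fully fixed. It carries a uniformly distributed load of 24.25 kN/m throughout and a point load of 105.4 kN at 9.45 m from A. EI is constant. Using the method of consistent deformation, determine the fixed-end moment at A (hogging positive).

M_A = 232.8 kN·m

Release both end moments; the primary structure is a simply-supported span AB with redundants M_A and M_B.
On the primary (simply-supported) span, the end slopes from the loading are:
  at A: UDL 24.25: wL³/(24EI) = 1170/EI
  at B: UDL 24.25: wL³/(24EI) = 1170/EI
  at A: point load 105.4 at a = 9.45: Pab(L + b)/(6LEI) = 191.7/EI
  at B: point load 105.4 at a = 9.45: Pab(L + a)/(6LEI) = 331.2/EI
  θ_A0 = 1361/EI,  θ_B0 = 1501/EI
Flexibility coefficients: a unit moment at one end gives L/(3EI) there and L/(6EI) at the far end, so f₁₁ = f₂₂ = 3.5/EI and f₁₂ = f₂₁ = 1.75/EI.
Compatibility — zero rotation at each built-in end:
  3.5 M_A + 1.75 M_B = 1361
  1.75 M_A + 3.5 M_B = 1501
Solving the pair gives M_A = 232.8 kN·m and M_B = 312.4 kN·m (hogging).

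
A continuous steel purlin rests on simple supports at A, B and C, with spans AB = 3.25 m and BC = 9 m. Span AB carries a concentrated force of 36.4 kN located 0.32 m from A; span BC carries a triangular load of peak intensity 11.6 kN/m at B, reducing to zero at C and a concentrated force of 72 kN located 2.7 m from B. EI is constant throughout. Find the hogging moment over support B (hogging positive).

M_B = 132.5 kN·m

Release continuity at B by inserting a hinge; the redundant is the internal moment M_B. The primary structure is two simply-supported spans AB and BC.
Rotations at B on the released spans (each span's end-slope, ×1/EI):
  span AB: point load 36.4 at a = 0.32: Pab(L + a)/(6LEI) = 6.248/EI
  span BC: triangular load, peak 11.6: w₀L³/(45EI) = 187.9/EI
  span BC: point load 72 at a = 2.7: Pab(L + b)/(6LEI) = 347/EI
  relative rotation θ_0 = (6.248 + 534.9)/EI = 541.2/EI
A unit hogging moment at B produces rotation L₁/(3EI) + L₂/(3EI) = 4.083/EI.
Compatibility: M_B·(L₁+L₂)/(3EI) = θ_0, giving M_B = 132.5 kN·m (hogging).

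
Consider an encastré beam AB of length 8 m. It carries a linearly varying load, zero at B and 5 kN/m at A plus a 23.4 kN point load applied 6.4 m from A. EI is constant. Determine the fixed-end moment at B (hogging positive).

M_B = 34.63 kN·m

Take the two fixed-end moments M_A, M_B as redundants; the released structure is the simple span AB.
Simple-span end rotations at A and B under the given loads:
  at A: triangular load, peak 5: w₀L³/(45EI) = 56.89/EI
  at B: triangular load, peak 5: 7w₀L³/(360EI) = 49.78/EI
  at A: point load 23.4 at a = 6.4: Pab(L + b)/(6LEI) = 47.92/EI
  at B: point load 23.4 at a = 6.4: Pab(L + a)/(6LEI) = 71.88/EI
  θ_A0 = 104.8/EI,  θ_B0 = 121.7/EI
Flexibility coefficients: a unit moment at one end gives L/(3EI) there and L/(6EI) at the far end, so f₁₁ = f₂₂ = 2.667/EI and f₁₂ = f₂₁ = 1.333/EI.
Compatibility — zero rotation at each built-in end:
  2.667 M_A + 1.333 M_B = 104.8
  1.333 M_A + 2.667 M_B = 121.7
Solving the pair gives M_A = 21.99 kN·m and M_B = 34.63 kN·m (hogging).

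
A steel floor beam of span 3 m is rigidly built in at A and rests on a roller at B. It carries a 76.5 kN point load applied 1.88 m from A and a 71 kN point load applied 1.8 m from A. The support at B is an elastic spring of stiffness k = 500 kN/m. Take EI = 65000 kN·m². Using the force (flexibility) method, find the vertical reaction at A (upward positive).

R_A = 143.2 kN

Release the roller at B. Primary structure: cantilever fixed at A.
Primary-structure tip deflection at B by superposition:
  point load 76.5 at a = 1.88: Pa²(3L − a)/(6EI) = 320.9/EI
  point load 71 at a = 1.8: Pa²(3L − a)/(6EI) = 276/EI
  δ_0 = 596.9/EI
Flexibility coefficient — unit upward force at B: δ_{BB} = L³/(3EI) = 9/EI.
With EI = 65000 kN·m²: δ_0 = 0.009183 m and δ_{BB} = 0.000138 m/kN.
Compatibility — the spring shortens by R_B/k under the reaction it provides: δ_0 − R_B·δ_{BB} = R_B/k. With 1/k = 0.002 m/kN, R_B = δ_0 / (δ_{BB} + 1/k) = 0.009183 / (0.000138 + 0.002) = 4.294 kN.
Vertical equilibrium: R_A = ΣP − R_B = 147.5 − 4.294 = 143.2 kN.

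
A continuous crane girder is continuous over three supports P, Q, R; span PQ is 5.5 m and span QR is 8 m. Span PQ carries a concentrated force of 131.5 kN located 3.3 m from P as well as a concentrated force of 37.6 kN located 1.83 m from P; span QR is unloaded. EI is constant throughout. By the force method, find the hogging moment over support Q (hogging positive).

M_Q = 69.04 kN·m

Release continuity at Q by inserting a hinge; the redundant is the internal moment M_Q. The primary structure is two simply-supported spans PQ and QR.
End slopes at the hinge Q, treating each span as simply supported:
  span PQ: point load 131.5 at a = 3.3: Pab(L + a)/(6LEI) = 254.6/EI
  span PQ: point load 37.6 at a = 1.83: Pab(L + a)/(6LEI) = 56.09/EI
  relative rotation θ_0 = (310.7 + 0)/EI = 310.7/EI
A unit hogging moment at Q produces rotation L₁/(3EI) + L₂/(3EI) = 4.5/EI.
Compatibility: M_Q·(L₁+L₂)/(3EI) = θ_0, giving M_Q = 69.04 kN·m (hogging).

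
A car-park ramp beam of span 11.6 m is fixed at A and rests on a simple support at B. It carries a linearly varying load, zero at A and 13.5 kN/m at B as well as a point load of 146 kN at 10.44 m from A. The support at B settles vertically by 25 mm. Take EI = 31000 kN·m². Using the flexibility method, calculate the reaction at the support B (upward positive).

R_B = 165.7 kN

Take the reaction at B as the redundant and release it; the primary structure is a cantilever fixed at A.
Primary-structure tip deflection at B by superposition:
  triangular load, peak 13.5 at the free end: 11w₀L⁴/(120EI) = 22407/EI
  point load 146 at a = 10.44: Pa²(3L − a)/(6EI) = 64607/EI
  δ_0 = 87014/EI
Flexibility coefficient — unit upward force at B: δ_{BB} = L³/(3EI) = 520.3/EI.
With EI = 31000 kN·m²: δ_0 = 2.8069 m and δ_{BB} = 0.016784 m/kN.
Compatibility — the beam at B must follow the support down by 0.025 m: δ_0 − R_B·δ_{BB} = 0.025, so R_B = (2.8069 − 0.025)/0.016784 = 165.7 kN.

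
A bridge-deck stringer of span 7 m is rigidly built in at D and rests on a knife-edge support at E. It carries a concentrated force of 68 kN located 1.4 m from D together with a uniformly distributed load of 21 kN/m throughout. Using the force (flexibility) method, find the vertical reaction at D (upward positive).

R_D = 156.1 kN

Remove the prop at E; the released (primary) structure is a cantilever built in at D.
Free-end deflection of the primary structure under the applied loading (downward +):
  point load 68 at a = 1.4: Pa²(3L − a)/(6EI) = 435.4/EI
  UDL 21: wL⁴/(8EI) = 6303/EI
  δ_0 = 6738/EI
Flexibility coefficient — unit upward force at E: δ_{EE} = L³/(3EI) = 114.3/EI.
Compatibility at E: δ_0 − R_E·δ_{EE} = 0, so R_E = 6738/114.3 = 58.93 kN.
Vertical equilibrium: R_D = ΣP − R_E = 215 − 58.93 = 156.1 kN.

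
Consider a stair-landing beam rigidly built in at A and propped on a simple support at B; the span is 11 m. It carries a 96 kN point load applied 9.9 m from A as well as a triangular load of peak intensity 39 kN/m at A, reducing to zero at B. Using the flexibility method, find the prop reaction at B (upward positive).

Release the roller at B. Primary structure: cantilever fixed at A.
Deflection at B on the released cantilever, summing each load's contribution:
  point load 96 at a = 9.9: Pa²(3L − a)/(6EI) = 36224/EI
  triangular load, peak 39 at the fixed end: w₀L⁴/(30EI) = 19033/EI
  δ_0 = 55258/EI
Flexibility coefficient — unit upward force at B: δ_{BB} = L³/(3EI) = 443.7/EI.
Compatibility at B: δ_0 − R_B·δ_{BB} = 0, so R_B = 55258/443.7 = 124.5 kN.

R_B = 124.5 kN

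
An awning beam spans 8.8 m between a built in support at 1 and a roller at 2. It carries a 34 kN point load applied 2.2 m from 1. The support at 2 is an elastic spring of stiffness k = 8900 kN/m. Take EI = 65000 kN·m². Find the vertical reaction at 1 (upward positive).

R_1 = 31.17 kN

Choose R_2 as the redundant. The primary structure is the cantilever fixed at 1.
Primary-structure tip deflection at 2 by superposition:
  point load 34 at a = 2.2: Pa²(3L − a)/(6EI) = 663.7/EI
Flexibility coefficient — unit upward force at 2: δ_{22} = L³/(3EI) = 227.2/EI.
With EI = 65000 kN·m²: δ_0 = 0.010211 m and δ_{22} = 0.003495 m/kN.
Compatibility — the spring shortens by R_2/k under the reaction it provides: δ_0 − R_2·δ_{22} = R_2/k. With 1/k = 0.000112 m/kN, R_2 = δ_0 / (δ_{22} + 1/k) = 0.010211 / (0.003495 + 0.000112) = 2.831 kN.
Vertical equilibrium: R_1 = ΣP − R_2 = 34 − 2.831 = 31.17 kN.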